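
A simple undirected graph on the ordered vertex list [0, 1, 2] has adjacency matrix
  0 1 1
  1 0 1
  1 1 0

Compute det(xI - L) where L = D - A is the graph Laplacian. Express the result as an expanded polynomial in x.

x^3 - 6x^2 + 9x

Each diagonal entry of L is the vertex degree and each off-diagonal entry is -1 where an edge is present, 0 otherwise; in the order [0, 1, 2] the diagonal is [2, 2, 2]. The eigenvalues of L are [0, 3, 3]; the characteristic polynomial is the product of (x - lambda_i), which multiplies out to x^3 - 6x^2 + 9x. Since p(0) = det(-L) = 0, x divides p(x). The eigenvalues sum to 6, which equals trace(L) = 2|E|.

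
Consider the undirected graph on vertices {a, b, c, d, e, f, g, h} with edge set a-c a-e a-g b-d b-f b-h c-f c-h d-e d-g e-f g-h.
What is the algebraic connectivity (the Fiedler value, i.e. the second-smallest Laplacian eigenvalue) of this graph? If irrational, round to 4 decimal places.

With the vertex order [a, b, c, d, e, f, g, h], the degrees are [3, 3, 3, 3, 3, 3, 3, 3], giving D = diag(3, 3, 3, 3, 3, 3, 3, 3) and L = D - A. The sorted Laplacian eigenvalues are [0, 2, 2, 2, 4, 4, 4, 6]; the algebraic connectivity is the second entry, 2. There is one zero in the spectrum, matching the 1 component.

2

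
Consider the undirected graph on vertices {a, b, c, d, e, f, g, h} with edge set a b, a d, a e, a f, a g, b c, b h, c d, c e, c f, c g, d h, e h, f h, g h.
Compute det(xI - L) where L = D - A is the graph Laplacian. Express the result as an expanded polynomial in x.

x^8 - 30x^7 + 375x^6 - 2540x^5 + 10095x^4 - 23598x^3 + 30105x^2 - 16200x

Each diagonal entry of L is the vertex degree and each off-diagonal entry is -1 where an edge is present, 0 otherwise; in the order [a, b, c, d, e, f, g, h] the diagonal is [5, 3, 5, 3, 3, 3, 3, 5]. The eigenvalues of L are [0, 3, 3, 3, 3, 5, 5, 8]; the characteristic polynomial is the product of (x - lambda_i), which multiplies out to x^8 - 30x^7 + 375x^6 - 2540x^5 + 10095x^4 - 23598x^3 + 30105x^2 - 16200x. The coefficient of x^7 equals -trace(L) = -30, matching the sum of degrees.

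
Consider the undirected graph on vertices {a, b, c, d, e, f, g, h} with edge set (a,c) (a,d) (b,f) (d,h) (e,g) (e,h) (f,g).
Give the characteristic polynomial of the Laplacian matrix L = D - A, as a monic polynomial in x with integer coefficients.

x^8 - 14x^7 + 78x^6 - 220x^5 + 330x^4 - 252x^3 + 84x^2 - 8x

Reading degrees in the order [a, b, c, d, e, f, g, h] gives [2, 1, 1, 2, 2, 2, 2, 2]; set D = diag(2, 1, 1, 2, 2, 2, 2, 2) and form L = D - A. Computing det(xI - L) by cofactor expansion (or equivalently via sum-over-permutations) gives x^8 - 14x^7 + 78x^6 - 220x^5 + 330x^4 - 252x^3 + 84x^2 - 8x. The constant term is 0 because L is singular (the all-ones vector lies in its kernel). The eigenvalues sum to 14, which equals trace(L) = 2|E|.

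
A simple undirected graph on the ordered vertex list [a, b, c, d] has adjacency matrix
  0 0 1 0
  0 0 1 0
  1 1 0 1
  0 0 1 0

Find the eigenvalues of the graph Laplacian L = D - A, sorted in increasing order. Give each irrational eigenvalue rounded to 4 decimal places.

[0, 1, 1, 4]

With the vertex order [a, b, c, d], the degrees are [1, 1, 3, 1], giving D = diag(1, 1, 3, 1) and L = D - A. Diagonalising L (or applying a numerical eigensolver to the 4x4 matrix) gives the spectrum above. The single zero eigenvalue shows the graph is connected. By the matrix-tree theorem the graph has (1/4) * product of the nonzero eigenvalues = 1 spanning tree.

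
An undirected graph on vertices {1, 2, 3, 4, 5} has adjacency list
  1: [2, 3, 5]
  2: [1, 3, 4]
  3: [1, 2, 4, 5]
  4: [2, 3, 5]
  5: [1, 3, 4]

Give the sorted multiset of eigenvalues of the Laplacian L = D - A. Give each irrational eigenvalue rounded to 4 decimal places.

[0, 3, 3, 5, 5]

With the vertex order [1, 2, 3, 4, 5], the degrees are [3, 3, 4, 3, 3], giving D = diag(3, 3, 4, 3, 3) and L = D - A. L is symmetric positive semidefinite, so every eigenvalue is real and nonnegative. The single zero eigenvalue shows the graph is connected. The largest eigenvalue, 5, is at most the vertex count 5.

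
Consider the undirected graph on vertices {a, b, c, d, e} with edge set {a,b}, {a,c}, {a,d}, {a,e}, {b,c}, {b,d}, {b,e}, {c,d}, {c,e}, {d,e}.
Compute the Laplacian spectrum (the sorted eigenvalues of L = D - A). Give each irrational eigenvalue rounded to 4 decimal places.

Reading degrees in the order [a, b, c, d, e] gives [4, 4, 4, 4, 4]; set D = diag(4, 4, 4, 4, 4) and form L = D - A. Diagonalising L (or applying a numerical eigensolver to the 5x5 matrix) gives the spectrum above. There is one zero in the spectrum, matching the 1 component. The largest eigenvalue, 5, is at most the vertex count 5.

[0, 5, 5, 5, 5]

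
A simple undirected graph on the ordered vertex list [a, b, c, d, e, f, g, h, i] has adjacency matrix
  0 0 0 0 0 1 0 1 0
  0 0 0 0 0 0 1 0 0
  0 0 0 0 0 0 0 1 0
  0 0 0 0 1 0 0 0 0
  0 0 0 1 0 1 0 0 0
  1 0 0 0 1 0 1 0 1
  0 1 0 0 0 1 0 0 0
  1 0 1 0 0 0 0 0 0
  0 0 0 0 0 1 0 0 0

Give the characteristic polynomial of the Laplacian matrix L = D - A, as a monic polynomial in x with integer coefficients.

Reading degrees in the order [a, b, c, d, e, f, g, h, i] gives [2, 1, 1, 1, 2, 4, 2, 2, 1]; set D = diag(2, 1, 1, 1, 2, 4, 2, 2, 1) and form L = D - A. L has integer entries, so p(x) = det(xI - L) has integer coefficients. Expanding the determinant yields x^9 - 16x^8 + 102x^7 - 336x^6 + 617x^5 - 634x^4 + 348x^3 - 92x^2 + 9x. Since p(0) = det(-L) = 0, x divides p(x). By the matrix-tree theorem the graph has (1/9) * product of the nonzero eigenvalues = 1 spanning tree.

x^9 - 16x^8 + 102x^7 - 336x^6 + 617x^5 - 634x^4 + 348x^3 - 92x^2 + 9x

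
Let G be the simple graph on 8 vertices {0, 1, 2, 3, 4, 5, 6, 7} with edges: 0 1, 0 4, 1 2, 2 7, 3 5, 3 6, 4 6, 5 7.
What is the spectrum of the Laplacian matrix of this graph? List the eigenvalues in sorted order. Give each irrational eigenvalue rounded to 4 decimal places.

[0, 0.5858, 0.5858, 2, 2, 3.4142, 3.4142, 4]

Reading degrees in the order [0, 1, 2, 3, 4, 5, 6, 7] gives [2, 2, 2, 2, 2, 2, 2, 2]; set D = diag(2, 2, 2, 2, 2, 2, 2, 2) and form L = D - A. The multiplicity of 0 as a Laplacian eigenvalue equals the number of connected components. The eigenvalues sum to 16, which equals trace(L) = 2|E|.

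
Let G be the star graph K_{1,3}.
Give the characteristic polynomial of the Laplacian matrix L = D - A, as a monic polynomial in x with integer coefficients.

x^4 - 6x^3 + 9x^2 - 4x

The graph has 4 vertices and degree multiset [3, 1, 1, 1]; D is the diagonal matrix of degrees and L = D - A. The eigenvalues of L are [0, 1, 1, 4]; the characteristic polynomial is the product of (x - lambda_i), which multiplies out to x^4 - 6x^3 + 9x^2 - 4x. The coefficient of x^3 equals -trace(L) = -6, matching the sum of degrees. The eigenvalues sum to 6, which equals trace(L) = 2|E|. By the matrix-tree theorem the graph has (1/4) * product of the nonzero eigenvalues = 1 spanning tree.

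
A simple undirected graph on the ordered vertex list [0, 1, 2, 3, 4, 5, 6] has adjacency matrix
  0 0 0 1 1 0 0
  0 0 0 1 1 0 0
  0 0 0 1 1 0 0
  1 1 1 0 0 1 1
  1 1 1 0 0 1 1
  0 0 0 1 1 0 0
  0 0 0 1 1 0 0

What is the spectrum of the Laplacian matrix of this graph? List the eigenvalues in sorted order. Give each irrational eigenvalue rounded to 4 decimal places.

[0, 2, 2, 2, 2, 5, 7]

Each diagonal entry of L is the vertex degree and each off-diagonal entry is -1 where an edge is present, 0 otherwise; in the order [0, 1, 2, 3, 4, 5, 6] the diagonal is [2, 2, 2, 5, 5, 2, 2]. Diagonalising L (or applying a numerical eigensolver to the 7x7 matrix) gives the spectrum above. The eigenvalues sum to 20, which equals trace(L) = 2|E|.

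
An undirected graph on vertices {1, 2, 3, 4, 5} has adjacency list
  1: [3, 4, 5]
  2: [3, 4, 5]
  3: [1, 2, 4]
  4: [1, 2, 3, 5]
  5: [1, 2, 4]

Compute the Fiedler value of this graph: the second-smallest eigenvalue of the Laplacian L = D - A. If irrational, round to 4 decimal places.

3

With the vertex order [1, 2, 3, 4, 5], the degrees are [3, 3, 3, 4, 3], giving D = diag(3, 3, 3, 4, 3) and L = D - A. Computing the eigenvalues of L and sorting gives [0, 3, 3, 5, 5]. The Fiedler value lambda_2 = 3 is strictly positive, so the graph is connected. The eigenvalues sum to 16, which equals trace(L) = 2|E|. There is one zero in the spectrum, matching the 1 component.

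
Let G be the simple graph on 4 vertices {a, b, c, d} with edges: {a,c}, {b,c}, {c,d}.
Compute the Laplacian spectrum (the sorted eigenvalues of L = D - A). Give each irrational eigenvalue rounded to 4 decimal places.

[0, 1, 1, 4]

With the vertex order [a, b, c, d], the degrees are [1, 1, 3, 1], giving D = diag(1, 1, 3, 1) and L = D - A. L is symmetric positive semidefinite, so every eigenvalue is real and nonnegative.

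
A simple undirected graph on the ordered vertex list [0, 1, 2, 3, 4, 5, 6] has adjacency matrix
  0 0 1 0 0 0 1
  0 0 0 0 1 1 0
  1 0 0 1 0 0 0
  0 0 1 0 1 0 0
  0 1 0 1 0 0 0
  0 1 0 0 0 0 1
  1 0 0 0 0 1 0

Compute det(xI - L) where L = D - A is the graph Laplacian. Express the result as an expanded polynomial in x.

x^7 - 14x^6 + 77x^5 - 210x^4 + 294x^3 - 196x^2 + 49x

Reading degrees in the order [0, 1, 2, 3, 4, 5, 6] gives [2, 2, 2, 2, 2, 2, 2]; set D = diag(2, 2, 2, 2, 2, 2, 2) and form L = D - A. L has integer entries, so p(x) = det(xI - L) has integer coefficients. Expanding the determinant yields x^7 - 14x^6 + 77x^5 - 210x^4 + 294x^3 - 196x^2 + 49x. The coefficient of x^6 equals -trace(L) = -14, matching the sum of degrees. By the matrix-tree theorem the graph has (1/7) * product of the nonzero eigenvalues = 7 spanning trees.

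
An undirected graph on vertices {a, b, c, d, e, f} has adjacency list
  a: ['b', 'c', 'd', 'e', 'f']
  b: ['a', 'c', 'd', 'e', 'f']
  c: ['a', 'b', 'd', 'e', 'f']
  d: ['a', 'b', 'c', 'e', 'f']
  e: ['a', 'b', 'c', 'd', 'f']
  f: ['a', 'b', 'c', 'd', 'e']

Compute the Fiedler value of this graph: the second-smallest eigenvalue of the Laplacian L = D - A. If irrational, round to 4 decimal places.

6

With the vertex order [a, b, c, d, e, f], the degrees are [5, 5, 5, 5, 5, 5], giving D = diag(5, 5, 5, 5, 5, 5) and L = D - A. Computing the eigenvalues of L and sorting gives [0, 6, 6, 6, 6, 6]. The Fiedler value lambda_2 = 6 is strictly positive, so the graph is connected. There is one zero in the spectrum, matching the 1 component.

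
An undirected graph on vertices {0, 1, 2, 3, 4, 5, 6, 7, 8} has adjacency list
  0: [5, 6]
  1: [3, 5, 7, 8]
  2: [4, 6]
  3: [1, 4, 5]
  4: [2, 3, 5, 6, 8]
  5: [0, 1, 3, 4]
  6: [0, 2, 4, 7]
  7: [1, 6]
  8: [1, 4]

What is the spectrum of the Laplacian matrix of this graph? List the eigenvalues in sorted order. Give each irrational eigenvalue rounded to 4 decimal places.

[0, 1.3586, 1.6446, 1.6972, 2.2977, 4.2638, 4.8216, 5.3028, 6.6138]

With the vertex order [0, 1, 2, 3, 4, 5, 6, 7, 8], the degrees are [2, 4, 2, 3, 5, 4, 4, 2, 2], giving D = diag(2, 4, 2, 3, 5, 4, 4, 2, 2) and L = D - A. The multiplicity of 0 as a Laplacian eigenvalue equals the number of connected components.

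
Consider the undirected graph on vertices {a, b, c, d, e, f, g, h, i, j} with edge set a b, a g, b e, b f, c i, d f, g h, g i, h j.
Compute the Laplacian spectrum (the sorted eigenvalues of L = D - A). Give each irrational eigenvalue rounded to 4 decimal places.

[0, 0.1561, 0.3820, 0.5965, 1.1864, 2, 2.4539, 2.6180, 4.0305, 4.5767]

Reading degrees in the order [a, b, c, d, e, f, g, h, i, j] gives [2, 3, 1, 1, 1, 2, 3, 2, 2, 1]; set D = diag(2, 3, 1, 1, 1, 2, 3, 2, 2, 1) and form L = D - A. L is symmetric positive semidefinite, so every eigenvalue is real and nonnegative. The single zero eigenvalue shows the graph is connected. By the matrix-tree theorem the graph has (1/10) * product of the nonzero eigenvalues = 1 spanning tree.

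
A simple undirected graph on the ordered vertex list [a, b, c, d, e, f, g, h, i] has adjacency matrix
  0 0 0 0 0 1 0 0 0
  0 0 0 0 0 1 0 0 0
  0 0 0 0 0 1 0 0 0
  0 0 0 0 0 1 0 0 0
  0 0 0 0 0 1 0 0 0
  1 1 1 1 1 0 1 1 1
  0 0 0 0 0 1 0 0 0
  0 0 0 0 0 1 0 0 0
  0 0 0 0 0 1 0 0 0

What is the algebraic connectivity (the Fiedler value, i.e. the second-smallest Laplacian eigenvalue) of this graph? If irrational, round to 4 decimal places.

Each diagonal entry of L is the vertex degree and each off-diagonal entry is -1 where an edge is present, 0 otherwise; in the order [a, b, c, d, e, f, g, h, i] the diagonal is [1, 1, 1, 1, 1, 8, 1, 1, 1]. The sorted Laplacian eigenvalues are [0, 1, 1, 1, 1, 1, 1, 1, 9]; the algebraic connectivity is the second entry, 1. There is one zero in the spectrum, matching the 1 component. The eigenvalues sum to 16, which equals trace(L) = 2|E|.

1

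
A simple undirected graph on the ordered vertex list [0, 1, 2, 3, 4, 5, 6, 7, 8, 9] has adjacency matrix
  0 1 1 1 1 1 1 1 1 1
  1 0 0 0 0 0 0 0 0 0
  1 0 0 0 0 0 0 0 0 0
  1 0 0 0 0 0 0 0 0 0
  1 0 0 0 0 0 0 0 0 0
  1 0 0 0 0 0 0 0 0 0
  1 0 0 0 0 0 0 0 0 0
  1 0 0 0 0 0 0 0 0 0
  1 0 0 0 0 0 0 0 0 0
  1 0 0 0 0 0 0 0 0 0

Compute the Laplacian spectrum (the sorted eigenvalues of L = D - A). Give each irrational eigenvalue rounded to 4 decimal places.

Each diagonal entry of L is the vertex degree and each off-diagonal entry is -1 where an edge is present, 0 otherwise; in the order [0, 1, 2, 3, 4, 5, 6, 7, 8, 9] the diagonal is [9, 1, 1, 1, 1, 1, 1, 1, 1, 1]. Diagonalising L (or applying a numerical eigensolver to the 10x10 matrix) gives the spectrum above. The single zero eigenvalue shows the graph is connected. By the matrix-tree theorem the graph has (1/10) * product of the nonzero eigenvalues = 1 spanning tree.

[0, 1, 1, 1, 1, 1, 1, 1, 1, 10]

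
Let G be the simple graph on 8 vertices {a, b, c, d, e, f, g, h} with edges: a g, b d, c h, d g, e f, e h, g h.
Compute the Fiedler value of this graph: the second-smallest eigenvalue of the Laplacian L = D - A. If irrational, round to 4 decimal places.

With the vertex order [a, b, c, d, e, f, g, h], the degrees are [1, 1, 1, 2, 2, 1, 3, 3], giving D = diag(1, 1, 1, 2, 2, 1, 3, 3) and L = D - A. The sorted Laplacian eigenvalues are [0, 0.2509, 0.5858, 0.7287, 2, 2.3349, 3.4142, 4.6855]; the algebraic connectivity is the second entry, 0.2509.

0.2509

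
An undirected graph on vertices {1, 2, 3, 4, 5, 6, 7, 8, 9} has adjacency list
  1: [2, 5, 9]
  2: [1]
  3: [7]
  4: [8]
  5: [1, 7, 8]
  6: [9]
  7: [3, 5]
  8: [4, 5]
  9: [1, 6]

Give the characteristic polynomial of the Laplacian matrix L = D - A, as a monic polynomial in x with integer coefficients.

x^9 - 16x^8 + 103x^7 - 344x^6 + 640x^5 - 662x^4 + 361x^3 - 94x^2 + 9x

Reading degrees in the order [1, 2, 3, 4, 5, 6, 7, 8, 9] gives [3, 1, 1, 1, 3, 1, 2, 2, 2]; set D = diag(3, 1, 1, 1, 3, 1, 2, 2, 2) and form L = D - A. Computing det(xI - L) by cofactor expansion (or equivalently via sum-over-permutations) gives x^9 - 16x^8 + 103x^7 - 344x^6 + 640x^5 - 662x^4 + 361x^3 - 94x^2 + 9x. The coefficient of x^8 equals -trace(L) = -16, matching the sum of degrees. The largest eigenvalue, 4.7421, is at most the vertex count 9.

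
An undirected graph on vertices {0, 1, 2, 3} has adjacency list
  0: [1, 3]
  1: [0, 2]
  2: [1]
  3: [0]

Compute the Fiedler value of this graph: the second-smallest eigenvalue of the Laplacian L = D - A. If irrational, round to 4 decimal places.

Each diagonal entry of L is the vertex degree and each off-diagonal entry is -1 where an edge is present, 0 otherwise; in the order [0, 1, 2, 3] the diagonal is [2, 2, 1, 1]. The smallest Laplacian eigenvalue is always 0. The next one, lambda_2 = 0.5858, measures how hard the graph is to disconnect: larger values mean better connectivity. There is one zero in the spectrum, matching the 1 component.

0.5858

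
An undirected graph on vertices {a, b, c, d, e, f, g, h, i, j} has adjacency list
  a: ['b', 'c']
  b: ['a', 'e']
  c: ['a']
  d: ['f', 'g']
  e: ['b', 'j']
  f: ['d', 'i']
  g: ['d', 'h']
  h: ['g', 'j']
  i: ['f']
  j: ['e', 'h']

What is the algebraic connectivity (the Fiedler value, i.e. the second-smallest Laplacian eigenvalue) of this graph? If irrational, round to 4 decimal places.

0.0979

Reading degrees in the order [a, b, c, d, e, f, g, h, i, j] gives [2, 2, 1, 2, 2, 2, 2, 2, 1, 2]; set D = diag(2, 2, 1, 2, 2, 2, 2, 2, 1, 2) and form L = D - A. The sorted Laplacian eigenvalues are [0, 0.0979, 0.3820, 0.8244, 1.3820, 2, 2.6180, 3.1756, 3.6180, 3.9021]; the algebraic connectivity is the second entry, 0.0979. By the matrix-tree theorem the graph has (1/10) * product of the nonzero eigenvalues = 1 spanning tree.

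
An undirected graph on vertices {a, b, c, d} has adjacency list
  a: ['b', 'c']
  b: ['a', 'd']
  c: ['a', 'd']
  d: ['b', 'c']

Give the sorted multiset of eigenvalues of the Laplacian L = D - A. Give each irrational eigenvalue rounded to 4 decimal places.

[0, 2, 2, 4]

Reading degrees in the order [a, b, c, d] gives [2, 2, 2, 2]; set D = diag(2, 2, 2, 2) and form L = D - A. L is symmetric positive semidefinite, so every eigenvalue is real and nonnegative. The single zero eigenvalue shows the graph is connected. The eigenvalues sum to 8, which equals trace(L) = 2|E|.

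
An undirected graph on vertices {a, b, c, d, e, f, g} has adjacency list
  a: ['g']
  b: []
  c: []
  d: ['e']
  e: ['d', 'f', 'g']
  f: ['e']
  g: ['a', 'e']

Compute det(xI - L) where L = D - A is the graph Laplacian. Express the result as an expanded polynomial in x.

x^7 - 8x^6 + 20x^5 - 18x^4 + 5x^3

With the vertex order [a, b, c, d, e, f, g], the degrees are [1, 0, 0, 1, 3, 1, 2], giving D = diag(1, 0, 0, 1, 3, 1, 2) and L = D - A. Computing det(xI - L) by cofactor expansion (or equivalently via sum-over-permutations) gives x^7 - 8x^6 + 20x^5 - 18x^4 + 5x^3. The coefficient of x^6 equals -trace(L) = -8, matching the sum of degrees. The eigenvalues sum to 8, which equals trace(L) = 2|E|. The largest eigenvalue, 4.1701, is at most the vertex count 7.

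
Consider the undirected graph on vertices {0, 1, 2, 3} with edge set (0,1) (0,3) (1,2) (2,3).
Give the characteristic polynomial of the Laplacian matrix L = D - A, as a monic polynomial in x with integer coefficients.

Each diagonal entry of L is the vertex degree and each off-diagonal entry is -1 where an edge is present, 0 otherwise; in the order [0, 1, 2, 3] the diagonal is [2, 2, 2, 2]. Computing det(xI - L) by cofactor expansion (or equivalently via sum-over-permutations) gives x^4 - 8x^3 + 20x^2 - 16x. The coefficient of x^3 equals -trace(L) = -8, matching the sum of degrees. The eigenvalues sum to 8, which equals trace(L) = 2|E|.

x^4 - 8x^3 + 20x^2 - 16x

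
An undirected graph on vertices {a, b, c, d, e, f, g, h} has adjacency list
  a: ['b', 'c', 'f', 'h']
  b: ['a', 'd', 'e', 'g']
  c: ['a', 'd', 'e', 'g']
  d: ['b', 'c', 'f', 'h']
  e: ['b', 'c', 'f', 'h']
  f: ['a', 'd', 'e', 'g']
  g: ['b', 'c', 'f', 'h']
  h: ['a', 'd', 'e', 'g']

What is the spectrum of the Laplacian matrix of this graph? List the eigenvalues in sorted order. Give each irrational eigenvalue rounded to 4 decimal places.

Reading degrees in the order [a, b, c, d, e, f, g, h] gives [4, 4, 4, 4, 4, 4, 4, 4]; set D = diag(4, 4, 4, 4, 4, 4, 4, 4) and form L = D - A. Diagonalising L (or applying a numerical eigensolver to the 8x8 matrix) gives the spectrum above. There is one zero in the spectrum, matching the 1 component.

[0, 4, 4, 4, 4, 4, 4, 8]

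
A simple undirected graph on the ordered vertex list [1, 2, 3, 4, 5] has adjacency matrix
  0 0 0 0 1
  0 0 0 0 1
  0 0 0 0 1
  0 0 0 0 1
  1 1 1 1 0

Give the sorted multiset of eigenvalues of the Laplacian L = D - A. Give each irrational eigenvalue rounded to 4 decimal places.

Reading degrees in the order [1, 2, 3, 4, 5] gives [1, 1, 1, 1, 4]; set D = diag(1, 1, 1, 1, 4) and form L = D - A. The multiplicity of 0 as a Laplacian eigenvalue equals the number of connected components. The single zero eigenvalue shows the graph is connected. The largest eigenvalue, 5, is at most the vertex count 5.

[0, 1, 1, 1, 5]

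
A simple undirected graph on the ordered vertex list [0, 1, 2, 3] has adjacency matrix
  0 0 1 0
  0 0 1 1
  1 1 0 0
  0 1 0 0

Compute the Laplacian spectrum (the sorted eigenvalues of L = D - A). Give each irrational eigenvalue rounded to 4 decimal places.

[0, 0.5858, 2, 3.4142]

Reading degrees in the order [0, 1, 2, 3] gives [1, 2, 2, 1]; set D = diag(1, 2, 2, 1) and form L = D - A. Since every row of L sums to 0, the all-ones vector is in the kernel and 0 is an eigenvalue. The single zero eigenvalue shows the graph is connected.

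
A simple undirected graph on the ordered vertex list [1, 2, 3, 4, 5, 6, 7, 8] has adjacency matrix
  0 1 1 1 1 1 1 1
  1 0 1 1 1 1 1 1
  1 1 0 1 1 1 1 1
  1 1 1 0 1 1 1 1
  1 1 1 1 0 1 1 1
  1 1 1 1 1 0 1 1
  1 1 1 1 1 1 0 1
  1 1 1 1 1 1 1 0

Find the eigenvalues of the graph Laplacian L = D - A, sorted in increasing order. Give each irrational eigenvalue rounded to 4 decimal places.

With the vertex order [1, 2, 3, 4, 5, 6, 7, 8], the degrees are [7, 7, 7, 7, 7, 7, 7, 7], giving D = diag(7, 7, 7, 7, 7, 7, 7, 7) and L = D - A. L is symmetric positive semidefinite, so every eigenvalue is real and nonnegative.

[0, 8, 8, 8, 8, 8, 8, 8]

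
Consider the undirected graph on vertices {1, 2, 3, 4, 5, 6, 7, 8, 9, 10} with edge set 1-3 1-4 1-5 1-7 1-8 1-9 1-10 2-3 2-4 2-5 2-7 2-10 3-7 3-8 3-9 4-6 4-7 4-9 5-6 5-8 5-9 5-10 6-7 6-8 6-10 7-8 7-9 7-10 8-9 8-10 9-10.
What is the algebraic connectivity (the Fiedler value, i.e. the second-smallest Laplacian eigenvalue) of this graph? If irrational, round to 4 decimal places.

Reading degrees in the order [1, 2, 3, 4, 5, 6, 7, 8, 9, 10] gives [7, 5, 5, 5, 6, 5, 8, 7, 7, 7]; set D = diag(7, 5, 5, 5, 6, 5, 8, 7, 7, 7) and form L = D - A. The smallest Laplacian eigenvalue is always 0. The next one, lambda_2 = 4.2577, measures how hard the graph is to disconnect: larger values mean better connectivity.

4.2577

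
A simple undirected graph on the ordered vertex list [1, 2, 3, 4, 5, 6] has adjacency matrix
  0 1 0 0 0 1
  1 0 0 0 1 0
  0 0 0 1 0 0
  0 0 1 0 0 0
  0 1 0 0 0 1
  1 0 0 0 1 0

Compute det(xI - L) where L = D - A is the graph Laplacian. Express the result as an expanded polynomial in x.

With the vertex order [1, 2, 3, 4, 5, 6], the degrees are [2, 2, 1, 1, 2, 2], giving D = diag(2, 2, 1, 1, 2, 2) and L = D - A. Computing det(xI - L) by cofactor expansion (or equivalently via sum-over-permutations) gives x^6 - 10x^5 + 36x^4 - 56x^3 + 32x^2. The constant term is 0 because L is singular (the all-ones vector lies in its kernel). The eigenvalues sum to 10, which equals trace(L) = 2|E|. There are 2 zeros in the spectrum, matching the 2 components.

x^6 - 10x^5 + 36x^4 - 56x^3 + 32x^2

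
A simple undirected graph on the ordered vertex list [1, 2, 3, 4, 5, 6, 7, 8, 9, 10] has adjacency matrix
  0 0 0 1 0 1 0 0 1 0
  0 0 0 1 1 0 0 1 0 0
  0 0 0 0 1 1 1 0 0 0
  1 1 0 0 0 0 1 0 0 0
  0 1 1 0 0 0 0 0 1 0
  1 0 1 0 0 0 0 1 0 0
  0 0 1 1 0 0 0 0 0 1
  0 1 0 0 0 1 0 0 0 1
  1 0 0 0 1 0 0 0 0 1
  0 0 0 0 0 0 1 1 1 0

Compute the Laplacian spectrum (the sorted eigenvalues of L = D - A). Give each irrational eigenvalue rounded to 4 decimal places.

[0, 2, 2, 2, 2, 2, 5, 5, 5, 5]

Each diagonal entry of L is the vertex degree and each off-diagonal entry is -1 where an edge is present, 0 otherwise; in the order [1, 2, 3, 4, 5, 6, 7, 8, 9, 10] the diagonal is [3, 3, 3, 3, 3, 3, 3, 3, 3, 3]. The multiplicity of 0 as a Laplacian eigenvalue equals the number of connected components.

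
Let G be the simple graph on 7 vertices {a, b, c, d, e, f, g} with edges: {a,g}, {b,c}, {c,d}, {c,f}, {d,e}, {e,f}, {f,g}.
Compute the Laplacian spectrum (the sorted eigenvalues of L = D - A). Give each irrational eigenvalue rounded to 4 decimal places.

[0, 0.3820, 0.8851, 2, 2.6180, 3.2541, 4.8608]

Each diagonal entry of L is the vertex degree and each off-diagonal entry is -1 where an edge is present, 0 otherwise; in the order [a, b, c, d, e, f, g] the diagonal is [1, 1, 3, 2, 2, 3, 2]. The multiplicity of 0 as a Laplacian eigenvalue equals the number of connected components. The single zero eigenvalue shows the graph is connected.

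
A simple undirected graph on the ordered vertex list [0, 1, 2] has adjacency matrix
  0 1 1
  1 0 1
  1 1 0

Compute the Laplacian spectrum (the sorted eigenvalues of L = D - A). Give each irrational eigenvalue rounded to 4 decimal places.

[0, 3, 3]

Each diagonal entry of L is the vertex degree and each off-diagonal entry is -1 where an edge is present, 0 otherwise; in the order [0, 1, 2] the diagonal is [2, 2, 2]. L is symmetric positive semidefinite, so every eigenvalue is real and nonnegative. The single zero eigenvalue shows the graph is connected.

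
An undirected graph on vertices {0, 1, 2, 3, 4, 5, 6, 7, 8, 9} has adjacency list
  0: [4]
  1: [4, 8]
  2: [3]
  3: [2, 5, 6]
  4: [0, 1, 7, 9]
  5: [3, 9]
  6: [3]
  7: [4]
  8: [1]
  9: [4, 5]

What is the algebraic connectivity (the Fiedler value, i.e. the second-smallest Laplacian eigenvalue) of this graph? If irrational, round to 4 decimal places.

Each diagonal entry of L is the vertex degree and each off-diagonal entry is -1 where an edge is present, 0 otherwise; in the order [0, 1, 2, 3, 4, 5, 6, 7, 8, 9] the diagonal is [1, 2, 1, 3, 4, 2, 1, 1, 1, 2]. The sorted Laplacian eigenvalues are [0, 0.1442, 0.5188, 1, 1, 1, 2.3111, 2.6784, 4.1701, 5.1774]; the algebraic connectivity is the second entry, 0.1442. There is one zero in the spectrum, matching the 1 component.

0.1442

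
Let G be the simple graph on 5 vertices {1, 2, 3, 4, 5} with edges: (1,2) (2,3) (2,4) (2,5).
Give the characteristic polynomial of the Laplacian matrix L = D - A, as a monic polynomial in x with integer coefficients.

Reading degrees in the order [1, 2, 3, 4, 5] gives [1, 4, 1, 1, 1]; set D = diag(1, 4, 1, 1, 1) and form L = D - A. The eigenvalues of L are [0, 1, 1, 1, 5]; the characteristic polynomial is the product of (x - lambda_i), which multiplies out to x^5 - 8x^4 + 18x^3 - 16x^2 + 5x. The coefficient of x^4 equals -trace(L) = -8, matching the sum of degrees. By the matrix-tree theorem the graph has (1/5) * product of the nonzero eigenvalues = 1 spanning tree. The eigenvalues sum to 8, which equals trace(L) = 2|E|.

x^5 - 8x^4 + 18x^3 - 16x^2 + 5x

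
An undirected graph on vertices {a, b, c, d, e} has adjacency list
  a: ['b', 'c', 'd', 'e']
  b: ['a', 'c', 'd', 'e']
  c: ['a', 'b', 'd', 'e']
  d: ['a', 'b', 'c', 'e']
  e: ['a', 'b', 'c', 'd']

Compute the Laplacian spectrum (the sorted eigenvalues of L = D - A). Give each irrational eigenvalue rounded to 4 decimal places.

[0, 5, 5, 5, 5]

With the vertex order [a, b, c, d, e], the degrees are [4, 4, 4, 4, 4], giving D = diag(4, 4, 4, 4, 4) and L = D - A. Since every row of L sums to 0, the all-ones vector is in the kernel and 0 is an eigenvalue.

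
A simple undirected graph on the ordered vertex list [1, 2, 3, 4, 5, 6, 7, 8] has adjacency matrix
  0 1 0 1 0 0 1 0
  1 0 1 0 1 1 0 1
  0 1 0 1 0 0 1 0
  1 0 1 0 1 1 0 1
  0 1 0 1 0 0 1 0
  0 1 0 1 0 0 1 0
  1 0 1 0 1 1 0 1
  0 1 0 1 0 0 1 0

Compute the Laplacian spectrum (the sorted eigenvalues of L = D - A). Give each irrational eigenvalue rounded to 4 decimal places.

With the vertex order [1, 2, 3, 4, 5, 6, 7, 8], the degrees are [3, 5, 3, 5, 3, 3, 5, 3], giving D = diag(3, 5, 3, 5, 3, 3, 5, 3) and L = D - A. Since every row of L sums to 0, the all-ones vector is in the kernel and 0 is an eigenvalue. The single zero eigenvalue shows the graph is connected.

[0, 3, 3, 3, 3, 5, 5, 8]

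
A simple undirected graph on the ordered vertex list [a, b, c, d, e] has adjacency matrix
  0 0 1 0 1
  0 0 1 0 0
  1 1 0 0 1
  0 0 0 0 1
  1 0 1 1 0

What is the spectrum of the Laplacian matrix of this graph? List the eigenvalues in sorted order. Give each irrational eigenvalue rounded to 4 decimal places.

Reading degrees in the order [a, b, c, d, e] gives [2, 1, 3, 1, 3]; set D = diag(2, 1, 3, 1, 3) and form L = D - A. Diagonalising L (or applying a numerical eigensolver to the 5x5 matrix) gives the spectrum above. By the matrix-tree theorem the graph has (1/5) * product of the nonzero eigenvalues = 3 spanning trees.

[0, 0.6972, 1.3820, 3.6180, 4.3028]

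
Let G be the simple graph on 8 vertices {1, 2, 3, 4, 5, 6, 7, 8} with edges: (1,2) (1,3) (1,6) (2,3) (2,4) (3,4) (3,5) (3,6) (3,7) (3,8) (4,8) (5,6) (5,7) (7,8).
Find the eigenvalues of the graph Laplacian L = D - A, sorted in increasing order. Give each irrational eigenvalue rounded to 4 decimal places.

[0, 1.7530, 1.7530, 3.4450, 3.4450, 4.8019, 4.8019, 8]

With the vertex order [1, 2, 3, 4, 5, 6, 7, 8], the degrees are [3, 3, 7, 3, 3, 3, 3, 3], giving D = diag(3, 3, 7, 3, 3, 3, 3, 3) and L = D - A. L is symmetric positive semidefinite, so every eigenvalue is real and nonnegative. The single zero eigenvalue shows the graph is connected. The eigenvalues sum to 28, which equals trace(L) = 2|E|.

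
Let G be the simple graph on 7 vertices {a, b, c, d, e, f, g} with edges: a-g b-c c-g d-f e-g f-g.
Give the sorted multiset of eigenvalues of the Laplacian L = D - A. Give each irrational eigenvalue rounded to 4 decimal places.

With the vertex order [a, b, c, d, e, f, g], the degrees are [1, 1, 2, 1, 1, 2, 4], giving D = diag(1, 1, 2, 1, 1, 2, 4) and L = D - A. The multiplicity of 0 as a Laplacian eigenvalue equals the number of connected components. The largest eigenvalue, 5.1642, is at most the vertex count 7.

[0, 0.3820, 0.6086, 1, 2.2271, 2.6180, 5.1642]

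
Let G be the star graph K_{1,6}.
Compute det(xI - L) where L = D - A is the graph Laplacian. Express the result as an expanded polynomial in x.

x^7 - 12x^6 + 45x^5 - 80x^4 + 75x^3 - 36x^2 + 7x

The graph has 7 vertices and degree multiset [6, 1, 1, 1, 1, 1, 1]; D is the diagonal matrix of degrees and L = D - A. L has integer entries, so p(x) = det(xI - L) has integer coefficients. Expanding the determinant yields x^7 - 12x^6 + 45x^5 - 80x^4 + 75x^3 - 36x^2 + 7x. The constant term is 0 because L is singular (the all-ones vector lies in its kernel). The eigenvalues sum to 12, which equals trace(L) = 2|E|.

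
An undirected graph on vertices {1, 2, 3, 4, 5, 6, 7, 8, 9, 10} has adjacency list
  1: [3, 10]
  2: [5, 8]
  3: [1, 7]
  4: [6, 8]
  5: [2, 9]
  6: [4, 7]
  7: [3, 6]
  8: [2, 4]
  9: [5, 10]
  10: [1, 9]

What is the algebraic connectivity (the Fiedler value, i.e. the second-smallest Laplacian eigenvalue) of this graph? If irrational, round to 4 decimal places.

Each diagonal entry of L is the vertex degree and each off-diagonal entry is -1 where an edge is present, 0 otherwise; in the order [1, 2, 3, 4, 5, 6, 7, 8, 9, 10] the diagonal is [2, 2, 2, 2, 2, 2, 2, 2, 2, 2]. Computing the eigenvalues of L and sorting gives [0, 0.3820, 0.3820, 1.3820, 1.3820, 2.6180, 2.6180, 3.6180, 3.6180, 4]. The Fiedler value lambda_2 = 0.3820 is strictly positive, so the graph is connected.

0.3820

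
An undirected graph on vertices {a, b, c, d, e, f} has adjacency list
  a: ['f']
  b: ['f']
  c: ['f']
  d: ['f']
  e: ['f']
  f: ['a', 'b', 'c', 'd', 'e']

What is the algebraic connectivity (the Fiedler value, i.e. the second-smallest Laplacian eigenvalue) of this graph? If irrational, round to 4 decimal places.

1

Each diagonal entry of L is the vertex degree and each off-diagonal entry is -1 where an edge is present, 0 otherwise; in the order [a, b, c, d, e, f] the diagonal is [1, 1, 1, 1, 1, 5]. The smallest Laplacian eigenvalue is always 0. The next one, lambda_2 = 1, measures how hard the graph is to disconnect: larger values mean better connectivity. The largest eigenvalue, 6, is at most the vertex count 6.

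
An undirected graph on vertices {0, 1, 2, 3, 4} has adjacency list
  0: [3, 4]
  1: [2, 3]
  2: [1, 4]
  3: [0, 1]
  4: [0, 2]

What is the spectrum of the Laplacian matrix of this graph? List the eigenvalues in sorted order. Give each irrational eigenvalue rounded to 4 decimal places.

Each diagonal entry of L is the vertex degree and each off-diagonal entry is -1 where an edge is present, 0 otherwise; in the order [0, 1, 2, 3, 4] the diagonal is [2, 2, 2, 2, 2]. Since every row of L sums to 0, the all-ones vector is in the kernel and 0 is an eigenvalue. The single zero eigenvalue shows the graph is connected. There is one zero in the spectrum, matching the 1 component. The largest eigenvalue, 3.6180, is at most the vertex count 5.

[0, 1.3820, 1.3820, 3.6180, 3.6180]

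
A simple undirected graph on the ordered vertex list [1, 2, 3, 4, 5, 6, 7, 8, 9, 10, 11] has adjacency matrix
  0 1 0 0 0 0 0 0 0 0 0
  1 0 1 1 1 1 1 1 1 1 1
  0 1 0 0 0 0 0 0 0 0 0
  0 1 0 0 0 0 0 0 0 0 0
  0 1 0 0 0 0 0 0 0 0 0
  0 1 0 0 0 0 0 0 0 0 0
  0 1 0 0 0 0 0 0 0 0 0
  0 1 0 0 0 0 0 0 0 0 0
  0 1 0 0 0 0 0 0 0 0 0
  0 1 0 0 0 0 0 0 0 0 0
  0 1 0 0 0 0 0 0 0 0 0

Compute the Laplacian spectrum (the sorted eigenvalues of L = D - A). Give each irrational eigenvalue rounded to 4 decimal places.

[0, 1, 1, 1, 1, 1, 1, 1, 1, 1, 11]

Each diagonal entry of L is the vertex degree and each off-diagonal entry is -1 where an edge is present, 0 otherwise; in the order [1, 2, 3, 4, 5, 6, 7, 8, 9, 10, 11] the diagonal is [1, 10, 1, 1, 1, 1, 1, 1, 1, 1, 1]. The multiplicity of 0 as a Laplacian eigenvalue equals the number of connected components. The single zero eigenvalue shows the graph is connected. By the matrix-tree theorem the graph has (1/11) * product of the nonzero eigenvalues = 1 spanning tree. There is one zero in the spectrum, matching the 1 component.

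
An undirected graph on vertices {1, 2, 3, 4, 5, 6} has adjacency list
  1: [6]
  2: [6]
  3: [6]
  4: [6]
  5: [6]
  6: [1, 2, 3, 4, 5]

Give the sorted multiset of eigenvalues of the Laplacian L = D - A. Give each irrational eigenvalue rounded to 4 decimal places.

Reading degrees in the order [1, 2, 3, 4, 5, 6] gives [1, 1, 1, 1, 1, 5]; set D = diag(1, 1, 1, 1, 1, 5) and form L = D - A. L is symmetric positive semidefinite, so every eigenvalue is real and nonnegative. The largest eigenvalue, 6, is at most the vertex count 6.

[0, 1, 1, 1, 1, 6]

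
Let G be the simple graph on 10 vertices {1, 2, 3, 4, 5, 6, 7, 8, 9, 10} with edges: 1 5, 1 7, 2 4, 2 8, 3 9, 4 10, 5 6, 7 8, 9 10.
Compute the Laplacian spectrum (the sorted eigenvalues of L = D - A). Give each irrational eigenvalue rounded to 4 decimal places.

[0, 0.0979, 0.3820, 0.8244, 1.3820, 2, 2.6180, 3.1756, 3.6180, 3.9021]

With the vertex order [1, 2, 3, 4, 5, 6, 7, 8, 9, 10], the degrees are [2, 2, 1, 2, 2, 1, 2, 2, 2, 2], giving D = diag(2, 2, 1, 2, 2, 1, 2, 2, 2, 2) and L = D - A. Diagonalising L (or applying a numerical eigensolver to the 10x10 matrix) gives the spectrum above. The single zero eigenvalue shows the graph is connected. The largest eigenvalue, 3.9021, is at most the vertex count 10.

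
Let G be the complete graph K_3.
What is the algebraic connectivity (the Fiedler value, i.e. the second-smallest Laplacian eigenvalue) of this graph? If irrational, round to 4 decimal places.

3

The graph has 3 vertices and degree multiset [2, 2, 2]; D is the diagonal matrix of degrees and L = D - A. The sorted Laplacian eigenvalues are [0, 3, 3]; the algebraic connectivity is the second entry, 3. There is one zero in the spectrum, matching the 1 component. The largest eigenvalue, 3, is at most the vertex count 3.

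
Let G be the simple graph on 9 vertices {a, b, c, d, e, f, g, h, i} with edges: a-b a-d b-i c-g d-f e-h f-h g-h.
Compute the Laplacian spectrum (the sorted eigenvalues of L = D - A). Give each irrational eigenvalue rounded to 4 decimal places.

[0, 0.1404, 0.5362, 0.7754, 1.5803, 2.2449, 2.7784, 3.5988, 4.3455]

Reading degrees in the order [a, b, c, d, e, f, g, h, i] gives [2, 2, 1, 2, 1, 2, 2, 3, 1]; set D = diag(2, 2, 1, 2, 1, 2, 2, 3, 1) and form L = D - A. The multiplicity of 0 as a Laplacian eigenvalue equals the number of connected components. The single zero eigenvalue shows the graph is connected.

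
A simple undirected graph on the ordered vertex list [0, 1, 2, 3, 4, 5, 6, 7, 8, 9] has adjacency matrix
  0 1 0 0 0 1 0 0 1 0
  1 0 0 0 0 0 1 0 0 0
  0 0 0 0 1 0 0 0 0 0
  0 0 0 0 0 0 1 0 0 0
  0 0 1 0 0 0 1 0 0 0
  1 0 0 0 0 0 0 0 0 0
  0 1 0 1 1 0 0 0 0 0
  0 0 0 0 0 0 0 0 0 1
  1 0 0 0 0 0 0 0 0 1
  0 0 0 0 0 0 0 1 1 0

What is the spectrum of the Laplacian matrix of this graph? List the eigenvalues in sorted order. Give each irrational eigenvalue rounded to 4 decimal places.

[0, 0.1378, 0.4258, 0.6323, 1.3282, 1.5820, 2.3435, 3.0242, 3.9923, 4.5340]

Each diagonal entry of L is the vertex degree and each off-diagonal entry is -1 where an edge is present, 0 otherwise; in the order [0, 1, 2, 3, 4, 5, 6, 7, 8, 9] the diagonal is [3, 2, 1, 1, 2, 1, 3, 1, 2, 2]. Since every row of L sums to 0, the all-ones vector is in the kernel and 0 is an eigenvalue. The single zero eigenvalue shows the graph is connected.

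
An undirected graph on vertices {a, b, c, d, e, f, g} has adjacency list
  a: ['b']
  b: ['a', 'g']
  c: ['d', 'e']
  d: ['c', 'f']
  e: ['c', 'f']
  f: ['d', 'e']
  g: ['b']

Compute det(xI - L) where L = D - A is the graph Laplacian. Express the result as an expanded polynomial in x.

x^7 - 12x^6 + 55x^5 - 120x^4 + 124x^3 - 48x^2

With the vertex order [a, b, c, d, e, f, g], the degrees are [1, 2, 2, 2, 2, 2, 1], giving D = diag(1, 2, 2, 2, 2, 2, 1) and L = D - A. The eigenvalues of L are [0, 0, 1, 2, 2, 3, 4]; the characteristic polynomial is the product of (x - lambda_i), which multiplies out to x^7 - 12x^6 + 55x^5 - 120x^4 + 124x^3 - 48x^2. The constant term is 0 because L is singular (the all-ones vector lies in its kernel). The largest eigenvalue, 4, is at most the vertex count 7.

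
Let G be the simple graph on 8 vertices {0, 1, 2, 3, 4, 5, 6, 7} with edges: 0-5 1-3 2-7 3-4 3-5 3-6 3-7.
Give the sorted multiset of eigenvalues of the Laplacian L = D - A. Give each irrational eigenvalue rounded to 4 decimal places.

[0, 0.3820, 0.5607, 1, 1, 2.3389, 2.6180, 6.1004]

With the vertex order [0, 1, 2, 3, 4, 5, 6, 7], the degrees are [1, 1, 1, 5, 1, 2, 1, 2], giving D = diag(1, 1, 1, 5, 1, 2, 1, 2) and L = D - A. L is symmetric positive semidefinite, so every eigenvalue is real and nonnegative. The single zero eigenvalue shows the graph is connected. By the matrix-tree theorem the graph has (1/8) * product of the nonzero eigenvalues = 1 spanning tree.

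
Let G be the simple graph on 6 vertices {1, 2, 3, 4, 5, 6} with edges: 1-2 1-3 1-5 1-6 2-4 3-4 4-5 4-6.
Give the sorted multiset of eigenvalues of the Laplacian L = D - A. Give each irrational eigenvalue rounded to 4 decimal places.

[0, 2, 2, 2, 4, 6]

With the vertex order [1, 2, 3, 4, 5, 6], the degrees are [4, 2, 2, 4, 2, 2], giving D = diag(4, 2, 2, 4, 2, 2) and L = D - A. Since every row of L sums to 0, the all-ones vector is in the kernel and 0 is an eigenvalue. The eigenvalues sum to 16, which equals trace(L) = 2|E|.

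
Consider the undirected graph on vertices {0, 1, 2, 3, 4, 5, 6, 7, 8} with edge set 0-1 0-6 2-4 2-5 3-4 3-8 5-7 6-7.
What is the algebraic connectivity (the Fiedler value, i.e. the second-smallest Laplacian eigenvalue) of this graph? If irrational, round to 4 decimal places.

Reading degrees in the order [0, 1, 2, 3, 4, 5, 6, 7, 8] gives [2, 1, 2, 2, 2, 2, 2, 2, 1]; set D = diag(2, 1, 2, 2, 2, 2, 2, 2, 1) and form L = D - A. Computing the eigenvalues of L and sorting gives [0, 0.1206, 0.4679, 1, 1.6527, 2.3473, 3, 3.5321, 3.8794]. The Fiedler value lambda_2 = 0.1206 is strictly positive, so the graph is connected.

0.1206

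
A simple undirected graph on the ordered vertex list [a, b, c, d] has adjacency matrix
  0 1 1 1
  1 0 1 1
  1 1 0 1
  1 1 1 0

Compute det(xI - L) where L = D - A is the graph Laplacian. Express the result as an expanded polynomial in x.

With the vertex order [a, b, c, d], the degrees are [3, 3, 3, 3], giving D = diag(3, 3, 3, 3) and L = D - A. L has integer entries, so p(x) = det(xI - L) has integer coefficients. Expanding the determinant yields x^4 - 12x^3 + 48x^2 - 64x. The coefficient of x^3 equals -trace(L) = -12, matching the sum of degrees. By the matrix-tree theorem the graph has (1/4) * product of the nonzero eigenvalues = 16 spanning trees.

x^4 - 12x^3 + 48x^2 - 64x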